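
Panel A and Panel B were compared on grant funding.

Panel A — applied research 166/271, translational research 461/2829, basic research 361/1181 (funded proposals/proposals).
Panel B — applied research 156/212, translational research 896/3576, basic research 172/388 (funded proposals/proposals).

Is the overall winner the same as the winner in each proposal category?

Yes

Applied research: Panel A 166/271 = 61.3%, Panel B 156/212 = 73.6% → Panel B
Translational research: Panel A 461/2829 = 16.3%, Panel B 896/3576 = 25.1% → Panel B
Basic research: Panel A 361/1181 = 30.6%, Panel B 172/388 = 44.3% → Panel B
Overall: Panel A 988/4281 = 23.1%, Panel B 1224/4176 = 29.3% → Panel B
Panel B wins overall and in every proposal group — no reversal.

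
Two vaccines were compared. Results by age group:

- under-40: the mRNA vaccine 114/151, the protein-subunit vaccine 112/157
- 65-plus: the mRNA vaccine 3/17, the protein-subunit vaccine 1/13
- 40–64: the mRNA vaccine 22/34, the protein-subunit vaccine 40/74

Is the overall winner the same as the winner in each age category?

Under-40: the mRNA vaccine 114/151 = 75.5%, the protein-subunit vaccine 112/157 = 71.3% → the mRNA vaccine
65-plus: the mRNA vaccine 3/17 = 17.6%, the protein-subunit vaccine 1/13 = 7.7% → the mRNA vaccine
40–64: the mRNA vaccine 22/34 = 64.7%, the protein-subunit vaccine 40/74 = 54.1% → the mRNA vaccine
Overall: the mRNA vaccine 139/202 = 68.8%, the protein-subunit vaccine 153/244 = 62.7% → the mRNA vaccine
The mRNA vaccine wins overall and in every age group — no reversal.

Yes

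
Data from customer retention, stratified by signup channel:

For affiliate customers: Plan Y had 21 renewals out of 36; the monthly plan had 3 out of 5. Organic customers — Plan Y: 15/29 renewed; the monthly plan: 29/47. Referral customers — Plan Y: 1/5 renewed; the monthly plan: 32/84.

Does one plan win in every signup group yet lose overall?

Yes

Affiliate: Plan Y 21/36 = 58.3%, the monthly plan 3/5 = 60.0% → the monthly plan
Organic: Plan Y 15/29 = 51.7%, the monthly plan 29/47 = 61.7% → the monthly plan
Referral: Plan Y 1/5 = 20.0%, the monthly plan 32/84 = 38.1% → the monthly plan
Overall: Plan Y 37/70 = 52.9%, the monthly plan 64/136 = 47.1% → Plan Y
The monthly plan wins each signup group but Plan Y wins overall — the comparison reverses. The monthly plan's customers skew toward referral, which has a lower base rate.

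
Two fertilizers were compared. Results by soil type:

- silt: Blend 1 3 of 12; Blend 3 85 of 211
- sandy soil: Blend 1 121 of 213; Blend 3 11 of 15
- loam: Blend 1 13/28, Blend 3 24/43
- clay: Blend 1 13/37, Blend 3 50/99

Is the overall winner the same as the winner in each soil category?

No

Silt: Blend 1 3/12 = 25.0%, Blend 3 85/211 = 40.3% → Blend 3
Sandy soil: Blend 1 121/213 = 56.8%, Blend 3 11/15 = 73.3% → Blend 3
Loam: Blend 1 13/28 = 46.4%, Blend 3 24/43 = 55.8% → Blend 3
Clay: Blend 1 13/37 = 35.1%, Blend 3 50/99 = 50.5% → Blend 3
Overall: Blend 1 150/290 = 51.7%, Blend 3 170/368 = 46.2% → Blend 1
Blend 3 wins each soil group but Blend 1 wins overall — the comparison reverses. Blend 3's plots skew toward silt, which has a lower base rate.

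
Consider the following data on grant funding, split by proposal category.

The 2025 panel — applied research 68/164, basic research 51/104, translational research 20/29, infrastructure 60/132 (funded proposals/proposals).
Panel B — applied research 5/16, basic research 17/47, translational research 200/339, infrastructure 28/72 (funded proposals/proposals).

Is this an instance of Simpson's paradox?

Yes

Applied research: the 2025 panel 68/164 = 41.5%, Panel B 5/16 = 31.2% → the 2025 panel
Basic research: the 2025 panel 51/104 = 49.0%, Panel B 17/47 = 36.2% → the 2025 panel
Translational research: the 2025 panel 20/29 = 69.0%, Panel B 200/339 = 59.0% → the 2025 panel
Infrastructure: the 2025 panel 60/132 = 45.5%, Panel B 28/72 = 38.9% → the 2025 panel
Overall: the 2025 panel 199/429 = 46.4%, Panel B 250/474 = 52.7% → Panel B
The 2025 panel wins each proposal group but Panel B wins overall — the comparison reverses. The 2025 panel's proposals skew toward applied research, which has a lower base rate.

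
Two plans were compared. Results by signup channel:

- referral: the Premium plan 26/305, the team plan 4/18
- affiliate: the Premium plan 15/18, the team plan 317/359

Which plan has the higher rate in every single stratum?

Referral: the Premium plan 26/305 = 8.5%, the team plan 4/18 = 22.2% → the team plan
Affiliate: the Premium plan 15/18 = 83.3%, the team plan 317/359 = 88.3% → the team plan
The team plan has the higher rate in both groups.

the team plan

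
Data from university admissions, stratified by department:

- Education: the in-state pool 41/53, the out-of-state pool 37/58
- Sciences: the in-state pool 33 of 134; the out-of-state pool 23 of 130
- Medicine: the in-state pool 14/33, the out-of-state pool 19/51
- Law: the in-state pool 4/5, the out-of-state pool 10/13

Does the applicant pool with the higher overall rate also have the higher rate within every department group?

Education: the in-state pool 41/53 = 77.4%, the out-of-state pool 37/58 = 63.8% → the in-state pool
Sciences: the in-state pool 33/134 = 24.6%, the out-of-state pool 23/130 = 17.7% → the in-state pool
Medicine: the in-state pool 14/33 = 42.4%, the out-of-state pool 19/51 = 37.3% → the in-state pool
Law: the in-state pool 4/5 = 80.0%, the out-of-state pool 10/13 = 76.9% → the in-state pool
Overall: the in-state pool 92/225 = 40.9%, the out-of-state pool 89/252 = 35.3% → the in-state pool
The in-state pool wins overall and in every department group — no reversal.

Yes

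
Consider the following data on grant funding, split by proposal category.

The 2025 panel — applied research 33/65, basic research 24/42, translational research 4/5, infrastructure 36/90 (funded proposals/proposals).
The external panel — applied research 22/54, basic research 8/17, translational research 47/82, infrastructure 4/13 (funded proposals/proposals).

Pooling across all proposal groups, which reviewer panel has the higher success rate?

Applied research: the 2025 panel 33/65 = 50.8%, the external panel 22/54 = 40.7% → the 2025 panel
Basic research: the 2025 panel 24/42 = 57.1%, the external panel 8/17 = 47.1% → the 2025 panel
Translational research: the 2025 panel 4/5 = 80.0%, the external panel 47/82 = 57.3% → the 2025 panel
Infrastructure: the 2025 panel 36/90 = 40.0%, the external panel 4/13 = 30.8% → the 2025 panel
Overall: the 2025 panel 97/202 = 48.0%, the external panel 81/166 = 48.8% → the external panel
(The 2025 panel wins every proposal group but the external panel wins overall — the 2025 panel's proposals skew toward the low-rate infrastructure group.)

the external panel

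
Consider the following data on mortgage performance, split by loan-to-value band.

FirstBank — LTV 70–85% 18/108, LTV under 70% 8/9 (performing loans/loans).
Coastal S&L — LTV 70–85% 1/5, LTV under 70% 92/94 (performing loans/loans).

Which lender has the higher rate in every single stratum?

Coastal S&L

LTV 70–85%: FirstBank 18/108 = 16.7%, Coastal S&L 1/5 = 20.0% → Coastal S&L
LTV under 70%: FirstBank 8/9 = 88.9%, Coastal S&L 92/94 = 97.9% → Coastal S&L
Coastal S&L has the higher rate in both groups.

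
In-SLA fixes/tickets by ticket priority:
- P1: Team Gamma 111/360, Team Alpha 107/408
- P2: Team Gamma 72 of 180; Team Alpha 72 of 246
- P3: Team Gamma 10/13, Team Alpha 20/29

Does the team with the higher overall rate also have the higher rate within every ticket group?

P1: Team Gamma 111/360 = 30.8%, Team Alpha 107/408 = 26.2% → Team Gamma
P2: Team Gamma 72/180 = 40.0%, Team Alpha 72/246 = 29.3% → Team Gamma
P3: Team Gamma 10/13 = 76.9%, Team Alpha 20/29 = 69.0% → Team Gamma
Overall: Team Gamma 193/553 = 34.9%, Team Alpha 199/683 = 29.1% → Team Gamma
Team Gamma wins overall and in every ticket group — no reversal.

Yes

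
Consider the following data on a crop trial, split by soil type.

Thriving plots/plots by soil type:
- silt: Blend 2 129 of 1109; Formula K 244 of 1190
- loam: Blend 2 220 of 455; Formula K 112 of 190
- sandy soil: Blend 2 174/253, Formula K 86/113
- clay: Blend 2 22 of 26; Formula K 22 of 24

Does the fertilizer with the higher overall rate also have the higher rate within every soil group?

Yes

Silt: Blend 2 129/1109 = 11.6%, Formula K 244/1190 = 20.5% → Formula K
Loam: Blend 2 220/455 = 48.4%, Formula K 112/190 = 58.9% → Formula K
Sandy soil: Blend 2 174/253 = 68.8%, Formula K 86/113 = 76.1% → Formula K
Clay: Blend 2 22/26 = 84.6%, Formula K 22/24 = 91.7% → Formula K
Overall: Blend 2 545/1843 = 29.6%, Formula K 464/1517 = 30.6% → Formula K
Formula K wins overall and in every soil group — no reversal.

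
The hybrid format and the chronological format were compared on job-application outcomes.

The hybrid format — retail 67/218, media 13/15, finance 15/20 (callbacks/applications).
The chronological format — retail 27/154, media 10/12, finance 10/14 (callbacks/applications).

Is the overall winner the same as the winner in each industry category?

Yes

Retail: the hybrid format 67/218 = 30.7%, the chronological format 27/154 = 17.5% → the hybrid format
Media: the hybrid format 13/15 = 86.7%, the chronological format 10/12 = 83.3% → the hybrid format
Finance: the hybrid format 15/20 = 75.0%, the chronological format 10/14 = 71.4% → the hybrid format
Overall: the hybrid format 95/253 = 37.5%, the chronological format 47/180 = 26.1% → the hybrid format
The hybrid format wins overall and in every industry group — no reversal.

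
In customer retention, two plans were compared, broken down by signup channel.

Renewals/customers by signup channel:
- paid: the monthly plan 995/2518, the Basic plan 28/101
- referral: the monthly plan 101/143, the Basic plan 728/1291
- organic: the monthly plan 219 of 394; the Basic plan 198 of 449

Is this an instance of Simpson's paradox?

Yes

Paid: the monthly plan 995/2518 = 39.5%, the Basic plan 28/101 = 27.7% → the monthly plan
Referral: the monthly plan 101/143 = 70.6%, the Basic plan 728/1291 = 56.4% → the monthly plan
Organic: the monthly plan 219/394 = 55.6%, the Basic plan 198/449 = 44.1% → the monthly plan
Overall: the monthly plan 1315/3055 = 43.0%, the Basic plan 954/1841 = 51.8% → the Basic plan
The monthly plan wins each signup group but the Basic plan wins overall — the comparison reverses. The monthly plan's customers skew toward paid, which has a lower base rate.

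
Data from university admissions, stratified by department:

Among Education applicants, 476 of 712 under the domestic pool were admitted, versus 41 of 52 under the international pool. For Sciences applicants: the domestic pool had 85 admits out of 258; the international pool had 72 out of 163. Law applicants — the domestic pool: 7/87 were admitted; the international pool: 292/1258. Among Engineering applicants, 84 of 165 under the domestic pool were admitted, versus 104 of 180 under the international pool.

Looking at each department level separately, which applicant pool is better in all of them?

Education: the domestic pool 476/712 = 66.9%, the international pool 41/52 = 78.8% → the international pool
Sciences: the domestic pool 85/258 = 32.9%, the international pool 72/163 = 44.2% → the international pool
Law: the domestic pool 7/87 = 8.0%, the international pool 292/1258 = 23.2% → the international pool
Engineering: the domestic pool 84/165 = 50.9%, the international pool 104/180 = 57.8% → the international pool
The international pool has the higher rate in all 4 groups.

the international pool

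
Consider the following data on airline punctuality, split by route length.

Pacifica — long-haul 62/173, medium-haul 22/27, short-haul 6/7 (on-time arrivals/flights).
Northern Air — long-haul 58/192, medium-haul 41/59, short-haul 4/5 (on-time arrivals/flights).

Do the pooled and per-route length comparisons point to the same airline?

Long-haul: Pacifica 62/173 = 35.8%, Northern Air 58/192 = 30.2% → Pacifica
Medium-haul: Pacifica 22/27 = 81.5%, Northern Air 41/59 = 69.5% → Pacifica
Short-haul: Pacifica 6/7 = 85.7%, Northern Air 4/5 = 80.0% → Pacifica
Overall: Pacifica 90/207 = 43.5%, Northern Air 103/256 = 40.2% → Pacifica
Pacifica wins overall and in every route group — no reversal.

Yes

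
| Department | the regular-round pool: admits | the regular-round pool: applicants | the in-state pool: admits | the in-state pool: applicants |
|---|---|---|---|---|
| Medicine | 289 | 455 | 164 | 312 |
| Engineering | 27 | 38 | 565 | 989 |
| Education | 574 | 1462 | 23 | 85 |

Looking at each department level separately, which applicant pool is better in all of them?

the regular-round pool

Medicine: the regular-round pool 289/455 = 63.5%, the in-state pool 164/312 = 52.6% → the regular-round pool
Engineering: the regular-round pool 27/38 = 71.1%, the in-state pool 565/989 = 57.1% → the regular-round pool
Education: the regular-round pool 574/1462 = 39.3%, the in-state pool 23/85 = 27.1% → the regular-round pool
The regular-round pool has the higher rate in all 3 groups.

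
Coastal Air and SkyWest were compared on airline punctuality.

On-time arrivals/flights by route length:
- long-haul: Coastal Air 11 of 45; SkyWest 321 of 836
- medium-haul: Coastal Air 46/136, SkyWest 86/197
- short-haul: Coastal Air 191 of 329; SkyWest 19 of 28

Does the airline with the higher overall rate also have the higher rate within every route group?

No

Long-haul: Coastal Air 11/45 = 24.4%, SkyWest 321/836 = 38.4% → SkyWest
Medium-haul: Coastal Air 46/136 = 33.8%, SkyWest 86/197 = 43.7% → SkyWest
Short-haul: Coastal Air 191/329 = 58.1%, SkyWest 19/28 = 67.9% → SkyWest
Overall: Coastal Air 248/510 = 48.6%, SkyWest 426/1061 = 40.2% → Coastal Air
SkyWest wins each route group but Coastal Air wins overall — the comparison reverses. SkyWest's flights skew toward long-haul, which has a lower base rate.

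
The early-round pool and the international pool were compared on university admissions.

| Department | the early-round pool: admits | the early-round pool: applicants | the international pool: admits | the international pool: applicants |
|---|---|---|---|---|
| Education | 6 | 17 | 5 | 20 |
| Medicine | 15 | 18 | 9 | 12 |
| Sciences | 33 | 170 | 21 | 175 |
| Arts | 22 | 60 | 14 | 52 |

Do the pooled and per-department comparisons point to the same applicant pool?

Yes

Education: the early-round pool 6/17 = 35.3%, the international pool 5/20 = 25.0% → the early-round pool
Medicine: the early-round pool 15/18 = 83.3%, the international pool 9/12 = 75.0% → the early-round pool
Sciences: the early-round pool 33/170 = 19.4%, the international pool 21/175 = 12.0% → the early-round pool
Arts: the early-round pool 22/60 = 36.7%, the international pool 14/52 = 26.9% → the early-round pool
Overall: the early-round pool 76/265 = 28.7%, the international pool 49/259 = 18.9% → the early-round pool
The early-round pool wins overall and in every department group — no reversal.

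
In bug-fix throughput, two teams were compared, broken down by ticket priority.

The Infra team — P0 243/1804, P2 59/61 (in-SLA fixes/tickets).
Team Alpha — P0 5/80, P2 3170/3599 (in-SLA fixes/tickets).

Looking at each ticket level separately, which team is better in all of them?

the Infra team

P0: the Infra team 243/1804 = 13.5%, Team Alpha 5/80 = 6.2% → the Infra team
P2: the Infra team 59/61 = 96.7%, Team Alpha 3170/3599 = 88.1% → the Infra team
The Infra team has the higher rate in both groups.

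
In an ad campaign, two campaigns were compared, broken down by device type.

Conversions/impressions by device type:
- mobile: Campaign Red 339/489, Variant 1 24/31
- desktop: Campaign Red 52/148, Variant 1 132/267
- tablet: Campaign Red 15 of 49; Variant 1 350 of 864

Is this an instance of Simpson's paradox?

Mobile: Campaign Red 339/489 = 69.3%, Variant 1 24/31 = 77.4% → Variant 1
Desktop: Campaign Red 52/148 = 35.1%, Variant 1 132/267 = 49.4% → Variant 1
Tablet: Campaign Red 15/49 = 30.6%, Variant 1 350/864 = 40.5% → Variant 1
Overall: Campaign Red 406/686 = 59.2%, Variant 1 506/1162 = 43.5% → Campaign Red
Variant 1 wins each device group but Campaign Red wins overall — the comparison reverses. Variant 1's impressions skew toward tablet, which has a lower base rate.

Yes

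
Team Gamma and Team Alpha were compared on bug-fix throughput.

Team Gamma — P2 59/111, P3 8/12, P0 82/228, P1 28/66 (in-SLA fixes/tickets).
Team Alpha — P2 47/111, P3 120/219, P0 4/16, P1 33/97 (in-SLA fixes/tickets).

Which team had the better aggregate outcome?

P2: Team Gamma 59/111 = 53.2%, Team Alpha 47/111 = 42.3% → Team Gamma
P3: Team Gamma 8/12 = 66.7%, Team Alpha 120/219 = 54.8% → Team Gamma
P0: Team Gamma 82/228 = 36.0%, Team Alpha 4/16 = 25.0% → Team Gamma
P1: Team Gamma 28/66 = 42.4%, Team Alpha 33/97 = 34.0% → Team Gamma
Overall: Team Gamma 177/417 = 42.4%, Team Alpha 204/443 = 46.0% → Team Alpha
(Team Gamma wins every ticket group but Team Alpha wins overall — Team Gamma's tickets skew toward the low-rate P0 group.)

Team Alpha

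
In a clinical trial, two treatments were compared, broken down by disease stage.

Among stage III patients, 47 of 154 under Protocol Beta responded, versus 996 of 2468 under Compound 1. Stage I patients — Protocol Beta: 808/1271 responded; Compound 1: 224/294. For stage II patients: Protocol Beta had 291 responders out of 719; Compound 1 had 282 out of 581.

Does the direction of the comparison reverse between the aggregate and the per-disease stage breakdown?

Yes

Stage III: Protocol Beta 47/154 = 30.5%, Compound 1 996/2468 = 40.4% → Compound 1
Stage I: Protocol Beta 808/1271 = 63.6%, Compound 1 224/294 = 76.2% → Compound 1
Stage II: Protocol Beta 291/719 = 40.5%, Compound 1 282/581 = 48.5% → Compound 1
Overall: Protocol Beta 1146/2144 = 53.5%, Compound 1 1502/3343 = 44.9% → Protocol Beta
Compound 1 wins each disease group but Protocol Beta wins overall — the comparison reverses. Compound 1's patients skew toward stage III, which has a lower base rate.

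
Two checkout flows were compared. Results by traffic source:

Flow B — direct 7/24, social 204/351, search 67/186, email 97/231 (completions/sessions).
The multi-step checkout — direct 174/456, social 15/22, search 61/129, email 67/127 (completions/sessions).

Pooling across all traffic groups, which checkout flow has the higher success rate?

Flow B

Direct: Flow B 7/24 = 29.2%, the multi-step checkout 174/456 = 38.2% → the multi-step checkout
Social: Flow B 204/351 = 58.1%, the multi-step checkout 15/22 = 68.2% → the multi-step checkout
Search: Flow B 67/186 = 36.0%, the multi-step checkout 61/129 = 47.3% → the multi-step checkout
Email: Flow B 97/231 = 42.0%, the multi-step checkout 67/127 = 52.8% → the multi-step checkout
Overall: Flow B 375/792 = 47.3%, the multi-step checkout 317/734 = 43.2% → Flow B
(The multi-step checkout wins every traffic group but Flow B wins overall — the multi-step checkout's sessions skew toward the low-rate direct group.)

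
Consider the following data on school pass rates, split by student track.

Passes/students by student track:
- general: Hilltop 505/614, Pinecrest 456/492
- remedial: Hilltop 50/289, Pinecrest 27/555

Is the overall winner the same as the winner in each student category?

General: Hilltop 505/614 = 82.2%, Pinecrest 456/492 = 92.7% → Pinecrest
Remedial: Hilltop 50/289 = 17.3%, Pinecrest 27/555 = 4.9% → Hilltop
Overall: Hilltop 555/903 = 61.5%, Pinecrest 483/1047 = 46.1% → Hilltop
Neither sweeps: Hilltop wins 1 of 2 groups, Pinecrest wins 1. Hilltop wins overall but not every group — no Simpson reversal.

No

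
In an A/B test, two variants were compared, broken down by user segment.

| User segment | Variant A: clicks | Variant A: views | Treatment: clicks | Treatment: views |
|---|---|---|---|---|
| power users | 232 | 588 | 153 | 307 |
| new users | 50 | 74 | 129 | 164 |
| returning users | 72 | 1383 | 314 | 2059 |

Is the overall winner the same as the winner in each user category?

Yes

Power users: Variant A 232/588 = 39.5%, Treatment 153/307 = 49.8% → Treatment
New users: Variant A 50/74 = 67.6%, Treatment 129/164 = 78.7% → Treatment
Returning users: Variant A 72/1383 = 5.2%, Treatment 314/2059 = 15.3% → Treatment
Overall: Variant A 354/2045 = 17.3%, Treatment 596/2530 = 23.6% → Treatment
Treatment wins overall and in every user group — no reversal.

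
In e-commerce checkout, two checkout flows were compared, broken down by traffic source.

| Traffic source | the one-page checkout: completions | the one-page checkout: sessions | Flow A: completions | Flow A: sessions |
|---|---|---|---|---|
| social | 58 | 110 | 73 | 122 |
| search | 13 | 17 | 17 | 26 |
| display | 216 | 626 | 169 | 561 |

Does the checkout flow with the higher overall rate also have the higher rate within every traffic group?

Social: the one-page checkout 58/110 = 52.7%, Flow A 73/122 = 59.8% → Flow A
Search: the one-page checkout 13/17 = 76.5%, Flow A 17/26 = 65.4% → the one-page checkout
Display: the one-page checkout 216/626 = 34.5%, Flow A 169/561 = 30.1% → the one-page checkout
Overall: the one-page checkout 287/753 = 38.1%, Flow A 259/709 = 36.5% → the one-page checkout
Neither sweeps: the one-page checkout wins 2 of 3 groups, Flow A wins 1. The one-page checkout wins overall but not every group — no Simpson reversal.

No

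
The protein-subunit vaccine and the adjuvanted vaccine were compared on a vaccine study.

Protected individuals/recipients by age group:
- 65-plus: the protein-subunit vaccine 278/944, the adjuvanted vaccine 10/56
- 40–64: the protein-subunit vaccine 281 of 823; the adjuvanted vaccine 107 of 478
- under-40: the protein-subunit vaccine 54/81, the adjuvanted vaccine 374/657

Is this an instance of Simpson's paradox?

65-plus: the protein-subunit vaccine 278/944 = 29.4%, the adjuvanted vaccine 10/56 = 17.9% → the protein-subunit vaccine
40–64: the protein-subunit vaccine 281/823 = 34.1%, the adjuvanted vaccine 107/478 = 22.4% → the protein-subunit vaccine
Under-40: the protein-subunit vaccine 54/81 = 66.7%, the adjuvanted vaccine 374/657 = 56.9% → the protein-subunit vaccine
Overall: the protein-subunit vaccine 613/1848 = 33.2%, the adjuvanted vaccine 491/1191 = 41.2% → the adjuvanted vaccine
The protein-subunit vaccine wins each age group but the adjuvanted vaccine wins overall — the comparison reverses. The protein-subunit vaccine's recipients skew toward 65-plus, which has a lower base rate.

Yes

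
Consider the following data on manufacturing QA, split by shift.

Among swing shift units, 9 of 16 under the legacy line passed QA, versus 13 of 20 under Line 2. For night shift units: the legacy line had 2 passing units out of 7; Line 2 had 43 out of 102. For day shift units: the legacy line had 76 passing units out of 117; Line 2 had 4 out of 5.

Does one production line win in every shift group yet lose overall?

Yes

Swing shift: the legacy line 9/16 = 56.2%, Line 2 13/20 = 65.0% → Line 2
Night shift: the legacy line 2/7 = 28.6%, Line 2 43/102 = 42.2% → Line 2
Day shift: the legacy line 76/117 = 65.0%, Line 2 4/5 = 80.0% → Line 2
Overall: the legacy line 87/140 = 62.1%, Line 2 60/127 = 47.2% → the legacy line
Line 2 wins each shift group but the legacy line wins overall — the comparison reverses. Line 2's units skew toward night shift, which has a lower base rate.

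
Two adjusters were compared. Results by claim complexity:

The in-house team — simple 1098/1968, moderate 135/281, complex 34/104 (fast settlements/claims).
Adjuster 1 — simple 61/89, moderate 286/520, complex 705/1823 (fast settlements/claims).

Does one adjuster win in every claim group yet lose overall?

Simple: the in-house team 1098/1968 = 55.8%, Adjuster 1 61/89 = 68.5% → Adjuster 1
Moderate: the in-house team 135/281 = 48.0%, Adjuster 1 286/520 = 55.0% → Adjuster 1
Complex: the in-house team 34/104 = 32.7%, Adjuster 1 705/1823 = 38.7% → Adjuster 1
Overall: the in-house team 1267/2353 = 53.8%, Adjuster 1 1052/2432 = 43.3% → the in-house team
Adjuster 1 wins each claim group but the in-house team wins overall — the comparison reverses. Adjuster 1's claims skew toward complex, which has a lower base rate.

Yes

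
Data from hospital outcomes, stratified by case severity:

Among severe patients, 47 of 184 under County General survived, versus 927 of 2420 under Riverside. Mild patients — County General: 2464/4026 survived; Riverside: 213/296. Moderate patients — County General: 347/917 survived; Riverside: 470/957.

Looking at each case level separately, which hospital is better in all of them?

Riverside

Severe: County General 47/184 = 25.5%, Riverside 927/2420 = 38.3% → Riverside
Mild: County General 2464/4026 = 61.2%, Riverside 213/296 = 72.0% → Riverside
Moderate: County General 347/917 = 37.8%, Riverside 470/957 = 49.1% → Riverside
Riverside has the higher rate in all 3 groups.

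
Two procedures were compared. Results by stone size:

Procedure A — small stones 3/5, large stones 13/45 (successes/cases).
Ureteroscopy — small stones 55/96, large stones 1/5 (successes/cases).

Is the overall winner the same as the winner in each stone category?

No

Small stones: Procedure A 3/5 = 60.0%, ureteroscopy 55/96 = 57.3% → Procedure A
Large stones: Procedure A 13/45 = 28.9%, ureteroscopy 1/5 = 20.0% → Procedure A
Overall: Procedure A 16/50 = 32.0%, ureteroscopy 56/101 = 55.4% → ureteroscopy
Procedure A wins each stone group but ureteroscopy wins overall — the comparison reverses. Procedure A's cases skew toward large stones, which has a lower base rate.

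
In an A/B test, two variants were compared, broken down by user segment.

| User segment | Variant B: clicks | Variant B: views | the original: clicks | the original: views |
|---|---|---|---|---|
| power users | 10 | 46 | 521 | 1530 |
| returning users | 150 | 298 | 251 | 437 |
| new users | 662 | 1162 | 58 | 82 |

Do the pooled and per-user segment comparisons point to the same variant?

No

Power users: Variant B 10/46 = 21.7%, the original 521/1530 = 34.1% → the original
Returning users: Variant B 150/298 = 50.3%, the original 251/437 = 57.4% → the original
New users: Variant B 662/1162 = 57.0%, the original 58/82 = 70.7% → the original
Overall: Variant B 822/1506 = 54.6%, the original 830/2049 = 40.5% → Variant B
The original wins each user group but Variant B wins overall — the comparison reverses. The original's views skew toward power users, which has a lower base rate.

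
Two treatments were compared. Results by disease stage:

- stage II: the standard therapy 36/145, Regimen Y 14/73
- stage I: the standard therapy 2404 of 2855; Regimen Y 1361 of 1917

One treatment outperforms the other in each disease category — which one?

Stage II: the standard therapy 36/145 = 24.8%, Regimen Y 14/73 = 19.2% → the standard therapy
Stage I: the standard therapy 2404/2855 = 84.2%, Regimen Y 1361/1917 = 71.0% → the standard therapy
The standard therapy has the higher rate in both groups.

the standard therapy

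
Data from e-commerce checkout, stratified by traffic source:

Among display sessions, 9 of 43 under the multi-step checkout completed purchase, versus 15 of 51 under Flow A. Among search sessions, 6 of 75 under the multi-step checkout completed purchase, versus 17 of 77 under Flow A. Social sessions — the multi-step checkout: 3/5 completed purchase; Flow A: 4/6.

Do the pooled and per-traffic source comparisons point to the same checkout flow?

Display: the multi-step checkout 9/43 = 20.9%, Flow A 15/51 = 29.4% → Flow A
Search: the multi-step checkout 6/75 = 8.0%, Flow A 17/77 = 22.1% → Flow A
Social: the multi-step checkout 3/5 = 60.0%, Flow A 4/6 = 66.7% → Flow A
Overall: the multi-step checkout 18/123 = 14.6%, Flow A 36/134 = 26.9% → Flow A
Flow A wins overall and in every traffic group — no reversal.

Yes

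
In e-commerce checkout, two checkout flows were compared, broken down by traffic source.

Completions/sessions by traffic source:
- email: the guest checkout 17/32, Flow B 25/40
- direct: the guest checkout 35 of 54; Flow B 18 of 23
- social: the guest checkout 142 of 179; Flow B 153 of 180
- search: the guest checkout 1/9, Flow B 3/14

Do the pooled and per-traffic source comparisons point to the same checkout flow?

Email: the guest checkout 17/32 = 53.1%, Flow B 25/40 = 62.5% → Flow B
Direct: the guest checkout 35/54 = 64.8%, Flow B 18/23 = 78.3% → Flow B
Social: the guest checkout 142/179 = 79.3%, Flow B 153/180 = 85.0% → Flow B
Search: the guest checkout 1/9 = 11.1%, Flow B 3/14 = 21.4% → Flow B
Overall: the guest checkout 195/274 = 71.2%, Flow B 199/257 = 77.4% → Flow B
Flow B wins overall and in every traffic group — no reversal.

Yes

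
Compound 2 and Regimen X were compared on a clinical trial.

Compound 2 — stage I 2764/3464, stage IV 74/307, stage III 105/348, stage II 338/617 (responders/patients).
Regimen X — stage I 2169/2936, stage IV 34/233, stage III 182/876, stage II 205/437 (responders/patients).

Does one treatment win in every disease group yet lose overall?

Stage I: Compound 2 2764/3464 = 79.8%, Regimen X 2169/2936 = 73.9% → Compound 2
Stage IV: Compound 2 74/307 = 24.1%, Regimen X 34/233 = 14.6% → Compound 2
Stage III: Compound 2 105/348 = 30.2%, Regimen X 182/876 = 20.8% → Compound 2
Stage II: Compound 2 338/617 = 54.8%, Regimen X 205/437 = 46.9% → Compound 2
Overall: Compound 2 3281/4736 = 69.3%, Regimen X 2590/4482 = 57.8% → Compound 2
Compound 2 wins overall and in every disease group — no reversal.

No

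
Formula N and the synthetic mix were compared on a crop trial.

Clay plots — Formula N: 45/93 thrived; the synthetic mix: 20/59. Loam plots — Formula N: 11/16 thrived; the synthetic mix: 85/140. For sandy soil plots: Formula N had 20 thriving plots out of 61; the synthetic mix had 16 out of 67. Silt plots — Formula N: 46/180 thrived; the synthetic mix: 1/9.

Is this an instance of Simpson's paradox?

Clay: Formula N 45/93 = 48.4%, the synthetic mix 20/59 = 33.9% → Formula N
Loam: Formula N 11/16 = 68.8%, the synthetic mix 85/140 = 60.7% → Formula N
Sandy soil: Formula N 20/61 = 32.8%, the synthetic mix 16/67 = 23.9% → Formula N
Silt: Formula N 46/180 = 25.6%, the synthetic mix 1/9 = 11.1% → Formula N
Overall: Formula N 122/350 = 34.9%, the synthetic mix 122/275 = 44.4% → the synthetic mix
Formula N wins each soil group but the synthetic mix wins overall — the comparison reverses. Formula N's plots skew toward silt, which has a lower base rate.

Yes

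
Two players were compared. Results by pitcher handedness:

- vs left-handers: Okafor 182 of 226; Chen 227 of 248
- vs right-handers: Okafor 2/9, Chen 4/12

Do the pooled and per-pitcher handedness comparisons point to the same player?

Vs left-handers: Okafor 182/226 = 80.5%, Chen 227/248 = 91.5% → Chen
Vs right-handers: Okafor 2/9 = 22.2%, Chen 4/12 = 33.3% → Chen
Overall: Okafor 184/235 = 78.3%, Chen 231/260 = 88.8% → Chen
Chen wins overall and in every pitcher group — no reversal.

Yes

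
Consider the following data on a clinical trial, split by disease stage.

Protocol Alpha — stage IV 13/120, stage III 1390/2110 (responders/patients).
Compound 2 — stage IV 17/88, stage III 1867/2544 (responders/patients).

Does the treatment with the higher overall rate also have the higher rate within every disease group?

Stage IV: Protocol Alpha 13/120 = 10.8%, Compound 2 17/88 = 19.3% → Compound 2
Stage III: Protocol Alpha 1390/2110 = 65.9%, Compound 2 1867/2544 = 73.4% → Compound 2
Overall: Protocol Alpha 1403/2230 = 62.9%, Compound 2 1884/2632 = 71.6% → Compound 2
Compound 2 wins overall and in every disease group — no reversal.

Yes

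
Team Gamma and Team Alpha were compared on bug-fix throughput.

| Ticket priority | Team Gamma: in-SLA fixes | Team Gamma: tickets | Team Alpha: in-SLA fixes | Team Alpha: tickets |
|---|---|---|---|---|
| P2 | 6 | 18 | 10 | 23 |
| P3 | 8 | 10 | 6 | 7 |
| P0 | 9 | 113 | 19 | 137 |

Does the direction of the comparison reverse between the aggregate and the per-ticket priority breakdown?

No

P2: Team Gamma 6/18 = 33.3%, Team Alpha 10/23 = 43.5% → Team Alpha
P3: Team Gamma 8/10 = 80.0%, Team Alpha 6/7 = 85.7% → Team Alpha
P0: Team Gamma 9/113 = 8.0%, Team Alpha 19/137 = 13.9% → Team Alpha
Overall: Team Gamma 23/141 = 16.3%, Team Alpha 35/167 = 21.0% → Team Alpha
Team Alpha wins overall and in every ticket group — no reversal.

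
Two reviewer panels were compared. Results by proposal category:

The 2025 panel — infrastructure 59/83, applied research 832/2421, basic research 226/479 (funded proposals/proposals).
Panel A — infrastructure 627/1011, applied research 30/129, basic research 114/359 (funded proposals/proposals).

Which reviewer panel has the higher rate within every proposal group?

the 2025 panel

Infrastructure: the 2025 panel 59/83 = 71.1%, Panel A 627/1011 = 62.0% → the 2025 panel
Applied research: the 2025 panel 832/2421 = 34.4%, Panel A 30/129 = 23.3% → the 2025 panel
Basic research: the 2025 panel 226/479 = 47.2%, Panel A 114/359 = 31.8% → the 2025 panel
The 2025 panel has the higher rate in all 3 groups.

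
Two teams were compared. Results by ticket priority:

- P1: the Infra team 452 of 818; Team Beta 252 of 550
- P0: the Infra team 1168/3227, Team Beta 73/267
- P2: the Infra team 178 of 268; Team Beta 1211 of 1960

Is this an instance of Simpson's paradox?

Yes

P1: the Infra team 452/818 = 55.3%, Team Beta 252/550 = 45.8% → the Infra team
P0: the Infra team 1168/3227 = 36.2%, Team Beta 73/267 = 27.3% → the Infra team
P2: the Infra team 178/268 = 66.4%, Team Beta 1211/1960 = 61.8% → the Infra team
Overall: the Infra team 1798/4313 = 41.7%, Team Beta 1536/2777 = 55.3% → Team Beta
The Infra team wins each ticket group but Team Beta wins overall — the comparison reverses. The Infra team's tickets skew toward P0, which has a lower base rate.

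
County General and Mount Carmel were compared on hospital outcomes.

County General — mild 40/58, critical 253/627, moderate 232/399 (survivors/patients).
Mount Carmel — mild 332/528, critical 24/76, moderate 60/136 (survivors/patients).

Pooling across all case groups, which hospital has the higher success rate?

Mild: County General 40/58 = 69.0%, Mount Carmel 332/528 = 62.9% → County General
Critical: County General 253/627 = 40.4%, Mount Carmel 24/76 = 31.6% → County General
Moderate: County General 232/399 = 58.1%, Mount Carmel 60/136 = 44.1% → County General
Overall: County General 525/1084 = 48.4%, Mount Carmel 416/740 = 56.2% → Mount Carmel
(County General wins every case group but Mount Carmel wins overall — County General's patients skew toward the low-rate critical group.)

Mount Carmel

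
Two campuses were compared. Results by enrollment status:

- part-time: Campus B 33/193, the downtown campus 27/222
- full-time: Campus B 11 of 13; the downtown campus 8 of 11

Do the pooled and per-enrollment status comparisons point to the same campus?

Part-time: Campus B 33/193 = 17.1%, the downtown campus 27/222 = 12.2% → Campus B
Full-time: Campus B 11/13 = 84.6%, the downtown campus 8/11 = 72.7% → Campus B
Overall: Campus B 44/206 = 21.4%, the downtown campus 35/233 = 15.0% → Campus B
Campus B wins overall and in every enrollment group — no reversal.

Yes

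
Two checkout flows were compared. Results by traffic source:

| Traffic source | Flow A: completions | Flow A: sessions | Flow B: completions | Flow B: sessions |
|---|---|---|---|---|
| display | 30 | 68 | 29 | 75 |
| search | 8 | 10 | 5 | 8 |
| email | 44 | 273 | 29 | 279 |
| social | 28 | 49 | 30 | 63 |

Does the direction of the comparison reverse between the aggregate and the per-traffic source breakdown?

Display: Flow A 30/68 = 44.1%, Flow B 29/75 = 38.7% → Flow A
Search: Flow A 8/10 = 80.0%, Flow B 5/8 = 62.5% → Flow A
Email: Flow A 44/273 = 16.1%, Flow B 29/279 = 10.4% → Flow A
Social: Flow A 28/49 = 57.1%, Flow B 30/63 = 47.6% → Flow A
Overall: Flow A 110/400 = 27.5%, Flow B 93/425 = 21.9% → Flow A
Flow A wins overall and in every traffic group — no reversal.

No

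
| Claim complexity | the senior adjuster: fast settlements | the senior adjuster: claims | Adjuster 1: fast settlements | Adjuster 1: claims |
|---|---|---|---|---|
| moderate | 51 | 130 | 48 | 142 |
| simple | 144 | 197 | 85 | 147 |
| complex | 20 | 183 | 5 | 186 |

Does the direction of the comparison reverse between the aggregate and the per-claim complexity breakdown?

Moderate: the senior adjuster 51/130 = 39.2%, Adjuster 1 48/142 = 33.8% → the senior adjuster
Simple: the senior adjuster 144/197 = 73.1%, Adjuster 1 85/147 = 57.8% → the senior adjuster
Complex: the senior adjuster 20/183 = 10.9%, Adjuster 1 5/186 = 2.7% → the senior adjuster
Overall: the senior adjuster 215/510 = 42.2%, Adjuster 1 138/475 = 29.1% → the senior adjuster
The senior adjuster wins overall and in every claim group — no reversal.

No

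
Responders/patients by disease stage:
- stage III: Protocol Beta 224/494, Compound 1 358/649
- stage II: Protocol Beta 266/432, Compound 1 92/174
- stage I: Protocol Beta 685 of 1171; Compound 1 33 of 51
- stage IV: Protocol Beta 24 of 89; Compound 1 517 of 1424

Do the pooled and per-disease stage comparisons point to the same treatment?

Stage III: Protocol Beta 224/494 = 45.3%, Compound 1 358/649 = 55.2% → Compound 1
Stage II: Protocol Beta 266/432 = 61.6%, Compound 1 92/174 = 52.9% → Protocol Beta
Stage I: Protocol Beta 685/1171 = 58.5%, Compound 1 33/51 = 64.7% → Compound 1
Stage IV: Protocol Beta 24/89 = 27.0%, Compound 1 517/1424 = 36.3% → Compound 1
Overall: Protocol Beta 1199/2186 = 54.8%, Compound 1 1000/2298 = 43.5% → Protocol Beta
Neither sweeps: Protocol Beta wins 1 of 4 groups, Compound 1 wins 3. Protocol Beta wins overall but not every group — no Simpson reversal.

No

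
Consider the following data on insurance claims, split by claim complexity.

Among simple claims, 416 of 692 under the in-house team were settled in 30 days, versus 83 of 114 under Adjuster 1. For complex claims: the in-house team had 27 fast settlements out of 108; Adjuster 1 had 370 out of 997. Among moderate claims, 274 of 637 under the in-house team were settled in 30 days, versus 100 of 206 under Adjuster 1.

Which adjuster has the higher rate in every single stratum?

Adjuster 1

Simple: the in-house team 416/692 = 60.1%, Adjuster 1 83/114 = 72.8% → Adjuster 1
Complex: the in-house team 27/108 = 25.0%, Adjuster 1 370/997 = 37.1% → Adjuster 1
Moderate: the in-house team 274/637 = 43.0%, Adjuster 1 100/206 = 48.5% → Adjuster 1
Adjuster 1 has the higher rate in all 3 groups.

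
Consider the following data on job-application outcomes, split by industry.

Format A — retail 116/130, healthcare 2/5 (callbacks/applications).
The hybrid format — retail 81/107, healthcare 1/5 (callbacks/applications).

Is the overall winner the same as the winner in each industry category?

Retail: Format A 116/130 = 89.2%, the hybrid format 81/107 = 75.7% → Format A
Healthcare: Format A 2/5 = 40.0%, the hybrid format 1/5 = 20.0% → Format A
Overall: Format A 118/135 = 87.4%, the hybrid format 82/112 = 73.2% → Format A
Format A wins overall and in every industry group — no reversal.

Yes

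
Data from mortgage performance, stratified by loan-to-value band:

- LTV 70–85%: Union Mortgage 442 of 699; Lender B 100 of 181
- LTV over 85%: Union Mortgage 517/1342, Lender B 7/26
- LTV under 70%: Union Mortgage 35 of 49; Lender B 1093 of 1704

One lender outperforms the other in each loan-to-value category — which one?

Union Mortgage

LTV 70–85%: Union Mortgage 442/699 = 63.2%, Lender B 100/181 = 55.2% → Union Mortgage
LTV over 85%: Union Mortgage 517/1342 = 38.5%, Lender B 7/26 = 26.9% → Union Mortgage
LTV under 70%: Union Mortgage 35/49 = 71.4%, Lender B 1093/1704 = 64.1% → Union Mortgage
Union Mortgage has the higher rate in all 3 groups.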